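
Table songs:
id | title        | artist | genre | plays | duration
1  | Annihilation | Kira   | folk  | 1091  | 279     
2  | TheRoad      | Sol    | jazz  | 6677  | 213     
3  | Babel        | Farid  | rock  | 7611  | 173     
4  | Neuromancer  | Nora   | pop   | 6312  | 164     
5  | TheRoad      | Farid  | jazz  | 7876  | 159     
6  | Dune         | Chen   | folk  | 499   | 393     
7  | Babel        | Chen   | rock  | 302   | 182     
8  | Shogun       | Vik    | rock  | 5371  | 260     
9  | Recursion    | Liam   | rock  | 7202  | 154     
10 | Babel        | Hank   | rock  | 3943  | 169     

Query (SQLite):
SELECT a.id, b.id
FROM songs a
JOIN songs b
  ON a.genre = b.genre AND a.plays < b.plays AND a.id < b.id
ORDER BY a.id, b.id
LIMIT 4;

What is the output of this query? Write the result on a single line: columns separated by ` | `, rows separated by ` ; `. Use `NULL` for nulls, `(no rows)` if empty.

2 | 5 ; 7 | 8 ; 7 | 9 ; 7 | 10

Pairs (a,b) with same genre, a.plays < b.plays, a.id < b.id.
genre groups: folk:{1,6} jazz:{2,5} pop:{4} rock:{3,7,8,9,10}
Ordered by (a.id, b.id); first 4.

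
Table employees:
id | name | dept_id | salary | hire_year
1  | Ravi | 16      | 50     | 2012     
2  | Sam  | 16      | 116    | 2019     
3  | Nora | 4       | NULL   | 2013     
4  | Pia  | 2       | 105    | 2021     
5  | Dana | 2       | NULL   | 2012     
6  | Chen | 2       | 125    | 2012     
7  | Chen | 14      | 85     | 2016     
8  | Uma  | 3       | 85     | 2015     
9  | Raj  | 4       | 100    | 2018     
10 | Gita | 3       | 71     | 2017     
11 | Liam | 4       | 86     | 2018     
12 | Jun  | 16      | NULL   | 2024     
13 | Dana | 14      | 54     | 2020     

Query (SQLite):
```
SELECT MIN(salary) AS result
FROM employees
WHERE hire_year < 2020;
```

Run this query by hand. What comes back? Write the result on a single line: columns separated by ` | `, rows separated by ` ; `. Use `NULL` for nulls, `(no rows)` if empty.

50

Rows where hire_year < 2020 → salary values: [50, 116, NULL, NULL, 125, 85, 85, 100, 71, 86].
MIN of non-NULL values = 50.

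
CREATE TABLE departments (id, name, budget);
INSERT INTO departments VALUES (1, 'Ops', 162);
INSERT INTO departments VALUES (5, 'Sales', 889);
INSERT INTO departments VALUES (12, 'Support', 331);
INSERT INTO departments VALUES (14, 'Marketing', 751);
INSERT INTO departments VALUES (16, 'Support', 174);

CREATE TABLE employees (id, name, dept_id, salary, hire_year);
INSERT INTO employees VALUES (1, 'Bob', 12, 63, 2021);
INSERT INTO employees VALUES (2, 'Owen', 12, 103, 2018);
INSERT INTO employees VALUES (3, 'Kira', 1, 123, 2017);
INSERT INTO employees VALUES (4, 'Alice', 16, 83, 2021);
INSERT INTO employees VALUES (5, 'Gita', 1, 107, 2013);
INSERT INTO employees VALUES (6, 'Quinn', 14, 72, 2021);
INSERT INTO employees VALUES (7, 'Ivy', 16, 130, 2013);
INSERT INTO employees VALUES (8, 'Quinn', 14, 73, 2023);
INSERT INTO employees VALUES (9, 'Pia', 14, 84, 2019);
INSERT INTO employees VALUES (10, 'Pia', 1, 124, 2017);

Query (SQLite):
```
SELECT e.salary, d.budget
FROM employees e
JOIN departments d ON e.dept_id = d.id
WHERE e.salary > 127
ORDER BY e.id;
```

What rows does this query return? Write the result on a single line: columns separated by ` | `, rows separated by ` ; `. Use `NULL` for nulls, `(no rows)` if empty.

Each employees row matches the departments row where dept_id = departments.id.
Then keep rows with e.salary > 127.

130 | 174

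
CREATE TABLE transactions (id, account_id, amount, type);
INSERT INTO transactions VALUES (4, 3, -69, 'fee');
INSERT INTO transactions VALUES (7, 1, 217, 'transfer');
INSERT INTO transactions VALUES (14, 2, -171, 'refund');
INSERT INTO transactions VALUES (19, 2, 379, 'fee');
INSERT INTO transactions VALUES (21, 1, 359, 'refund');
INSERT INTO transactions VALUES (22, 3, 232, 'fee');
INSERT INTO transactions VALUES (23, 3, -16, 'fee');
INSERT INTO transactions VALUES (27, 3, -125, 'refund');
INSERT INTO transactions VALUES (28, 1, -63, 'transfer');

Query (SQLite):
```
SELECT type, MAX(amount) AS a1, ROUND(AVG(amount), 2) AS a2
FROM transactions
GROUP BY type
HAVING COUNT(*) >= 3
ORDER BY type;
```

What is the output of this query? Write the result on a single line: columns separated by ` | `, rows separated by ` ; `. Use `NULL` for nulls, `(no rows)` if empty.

fee | 379 | 131.5 ; refund | 359 | 21

Group transactions by type.
Per group compute: MAX(amount), ROUND(AVG(amount), 2).
HAVING: drop groups with fewer than 3 rows.
  fee: ids {4, 19, 22, 23} → MAX(amount)=379, ROUND(AVG(amount), 2)=131.5
  refund: ids {14, 21, 27} → MAX(amount)=359, ROUND(AVG(amount), 2)=21
  transfer: ids {7, 28} → MAX(amount)=217, ROUND(AVG(amount), 2)=77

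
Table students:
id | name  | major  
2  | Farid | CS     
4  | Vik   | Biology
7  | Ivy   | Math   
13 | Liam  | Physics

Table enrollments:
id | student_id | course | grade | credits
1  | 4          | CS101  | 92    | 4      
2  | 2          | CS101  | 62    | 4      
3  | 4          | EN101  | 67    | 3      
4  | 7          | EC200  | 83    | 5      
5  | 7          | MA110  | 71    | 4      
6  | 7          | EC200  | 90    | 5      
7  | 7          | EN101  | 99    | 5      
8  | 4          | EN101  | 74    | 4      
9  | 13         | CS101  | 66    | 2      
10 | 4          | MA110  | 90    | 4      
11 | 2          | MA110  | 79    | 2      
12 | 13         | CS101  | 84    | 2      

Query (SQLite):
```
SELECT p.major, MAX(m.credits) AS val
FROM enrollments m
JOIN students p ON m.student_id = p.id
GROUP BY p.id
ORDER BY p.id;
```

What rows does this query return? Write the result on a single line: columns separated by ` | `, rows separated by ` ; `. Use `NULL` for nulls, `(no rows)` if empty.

CS | 4 ; Biology | 4 ; Math | 5 ; Physics | 2

Join each enrollments row to its students via student_id.
Group joined rows by students.id; compute MAX(m.credits) per group.
  2: ids {2, 11} → MAX(m.credits)=4
  4: ids {1, 3, 8, 10} → MAX(m.credits)=4
  7: ids {4, 5, 6, 7} → MAX(m.credits)=5
  13: ids {9, 12} → MAX(m.credits)=2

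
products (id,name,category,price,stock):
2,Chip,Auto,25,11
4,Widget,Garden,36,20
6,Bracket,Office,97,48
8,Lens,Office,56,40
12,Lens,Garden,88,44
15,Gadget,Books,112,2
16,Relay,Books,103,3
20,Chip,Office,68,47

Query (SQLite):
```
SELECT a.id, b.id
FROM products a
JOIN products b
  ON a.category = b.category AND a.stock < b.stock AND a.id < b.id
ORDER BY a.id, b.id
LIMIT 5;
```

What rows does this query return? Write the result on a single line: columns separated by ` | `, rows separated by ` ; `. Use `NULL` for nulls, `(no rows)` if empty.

Pairs (a,b) with same category, a.stock < b.stock, a.id < b.id.
category groups: Auto:{2} Books:{15,16} Garden:{4,12} Office:{6,8,20}
Ordered by (a.id, b.id); first 5.

4 | 12 ; 8 | 20 ; 15 | 16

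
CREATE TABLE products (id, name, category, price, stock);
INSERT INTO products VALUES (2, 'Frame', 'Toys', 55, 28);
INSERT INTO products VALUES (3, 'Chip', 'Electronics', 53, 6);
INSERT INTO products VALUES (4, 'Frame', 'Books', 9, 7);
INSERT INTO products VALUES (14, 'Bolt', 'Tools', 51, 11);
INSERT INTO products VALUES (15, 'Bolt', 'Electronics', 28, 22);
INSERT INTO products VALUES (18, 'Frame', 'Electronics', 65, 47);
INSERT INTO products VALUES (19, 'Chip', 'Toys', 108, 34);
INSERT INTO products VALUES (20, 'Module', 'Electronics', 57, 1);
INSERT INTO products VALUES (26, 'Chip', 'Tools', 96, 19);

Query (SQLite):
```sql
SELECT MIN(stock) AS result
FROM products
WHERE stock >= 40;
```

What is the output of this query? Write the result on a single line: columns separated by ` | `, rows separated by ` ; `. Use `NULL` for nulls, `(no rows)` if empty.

47

Rows where stock >= 40 → stock values: [47].
MIN of non-NULL values = 47.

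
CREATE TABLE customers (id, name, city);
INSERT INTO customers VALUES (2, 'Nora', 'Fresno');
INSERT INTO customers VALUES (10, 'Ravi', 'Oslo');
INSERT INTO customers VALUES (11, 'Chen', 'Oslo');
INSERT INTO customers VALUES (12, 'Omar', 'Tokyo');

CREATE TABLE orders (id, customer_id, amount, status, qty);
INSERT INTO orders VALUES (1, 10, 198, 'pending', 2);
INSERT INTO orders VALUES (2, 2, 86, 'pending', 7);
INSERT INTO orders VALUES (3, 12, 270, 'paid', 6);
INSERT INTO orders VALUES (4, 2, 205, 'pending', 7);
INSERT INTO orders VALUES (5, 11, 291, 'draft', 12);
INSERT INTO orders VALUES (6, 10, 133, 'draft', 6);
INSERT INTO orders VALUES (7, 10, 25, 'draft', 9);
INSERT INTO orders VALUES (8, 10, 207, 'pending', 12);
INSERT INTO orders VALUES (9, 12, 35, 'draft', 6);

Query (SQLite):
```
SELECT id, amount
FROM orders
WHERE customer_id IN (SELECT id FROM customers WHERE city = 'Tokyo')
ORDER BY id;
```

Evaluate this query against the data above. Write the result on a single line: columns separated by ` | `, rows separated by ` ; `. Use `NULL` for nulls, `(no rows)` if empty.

3 | 270 ; 9 | 35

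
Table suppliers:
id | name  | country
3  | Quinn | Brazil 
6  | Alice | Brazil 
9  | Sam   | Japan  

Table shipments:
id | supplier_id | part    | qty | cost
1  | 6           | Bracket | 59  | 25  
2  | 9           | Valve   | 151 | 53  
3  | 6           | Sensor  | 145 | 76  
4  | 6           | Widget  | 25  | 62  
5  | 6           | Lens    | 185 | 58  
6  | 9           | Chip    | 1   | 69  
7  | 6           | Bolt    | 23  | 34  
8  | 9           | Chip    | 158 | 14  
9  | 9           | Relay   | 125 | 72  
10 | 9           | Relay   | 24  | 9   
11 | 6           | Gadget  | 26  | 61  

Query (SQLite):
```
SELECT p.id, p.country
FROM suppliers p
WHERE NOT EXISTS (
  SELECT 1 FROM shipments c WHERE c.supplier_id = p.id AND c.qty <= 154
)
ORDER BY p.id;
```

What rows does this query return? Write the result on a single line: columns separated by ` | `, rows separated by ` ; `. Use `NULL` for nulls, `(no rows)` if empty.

For each suppliers row, check whether any shipments with matching supplier_id has qty <= 154.
Keep rows where that is false.

3 | Brazil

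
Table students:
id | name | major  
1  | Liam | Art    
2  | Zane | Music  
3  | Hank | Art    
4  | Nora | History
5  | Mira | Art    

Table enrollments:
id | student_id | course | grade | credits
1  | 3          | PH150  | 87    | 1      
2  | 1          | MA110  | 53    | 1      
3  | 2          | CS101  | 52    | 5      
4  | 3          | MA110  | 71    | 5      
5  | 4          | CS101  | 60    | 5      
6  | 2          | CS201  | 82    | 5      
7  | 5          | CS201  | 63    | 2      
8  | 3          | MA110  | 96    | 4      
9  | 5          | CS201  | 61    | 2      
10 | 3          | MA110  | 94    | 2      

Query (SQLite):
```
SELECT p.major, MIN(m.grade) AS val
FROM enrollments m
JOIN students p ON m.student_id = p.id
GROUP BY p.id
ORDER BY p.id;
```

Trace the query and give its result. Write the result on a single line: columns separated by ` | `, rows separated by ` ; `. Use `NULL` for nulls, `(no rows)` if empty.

Join each enrollments row to its students via student_id.
Group joined rows by students.id; compute MIN(m.grade) per group.
  1: ids {2} → MIN(m.grade)=53
  2: ids {3, 6} → MIN(m.grade)=52
  3: ids {1, 4, 8, 10} → MIN(m.grade)=71
  4: ids {5} → MIN(m.grade)=60
  5: ids {7, 9} → MIN(m.grade)=61

Art | 53 ; Music | 52 ; Art | 71 ; History | 60 ; Art | 61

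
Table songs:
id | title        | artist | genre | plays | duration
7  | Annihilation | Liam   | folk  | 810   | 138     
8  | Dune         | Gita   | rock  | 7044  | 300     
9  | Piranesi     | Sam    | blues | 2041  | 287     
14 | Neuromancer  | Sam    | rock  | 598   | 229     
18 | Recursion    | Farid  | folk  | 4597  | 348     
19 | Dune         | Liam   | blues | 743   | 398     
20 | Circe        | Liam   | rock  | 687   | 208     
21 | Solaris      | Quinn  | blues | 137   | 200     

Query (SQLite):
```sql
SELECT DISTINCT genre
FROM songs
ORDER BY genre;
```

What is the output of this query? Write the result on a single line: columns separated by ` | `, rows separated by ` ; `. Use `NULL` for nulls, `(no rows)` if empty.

Collect distinct genre values from songs.

blues ; folk ; rock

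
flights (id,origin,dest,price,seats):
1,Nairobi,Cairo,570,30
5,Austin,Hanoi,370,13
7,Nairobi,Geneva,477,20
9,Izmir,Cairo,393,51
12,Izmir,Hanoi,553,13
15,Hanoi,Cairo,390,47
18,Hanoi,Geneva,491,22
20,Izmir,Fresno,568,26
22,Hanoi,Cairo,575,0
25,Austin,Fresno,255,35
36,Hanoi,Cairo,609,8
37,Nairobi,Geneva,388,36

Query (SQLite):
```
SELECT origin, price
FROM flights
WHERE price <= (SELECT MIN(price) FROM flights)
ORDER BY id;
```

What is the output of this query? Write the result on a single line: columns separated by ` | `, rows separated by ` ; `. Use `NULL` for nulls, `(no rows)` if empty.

Austin | 255

Scalar subquery: MIN(price) over all flights rows = 255.
Keep rows where price <= that value.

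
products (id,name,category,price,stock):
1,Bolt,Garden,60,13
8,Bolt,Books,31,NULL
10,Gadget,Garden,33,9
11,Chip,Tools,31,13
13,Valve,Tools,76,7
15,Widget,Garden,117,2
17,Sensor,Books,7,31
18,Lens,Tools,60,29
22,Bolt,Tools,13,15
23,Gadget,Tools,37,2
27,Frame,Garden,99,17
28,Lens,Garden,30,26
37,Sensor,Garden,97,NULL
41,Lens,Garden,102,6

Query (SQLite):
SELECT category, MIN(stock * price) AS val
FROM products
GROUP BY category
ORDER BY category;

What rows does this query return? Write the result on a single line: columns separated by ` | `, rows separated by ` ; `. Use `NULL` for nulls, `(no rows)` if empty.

For each row compute stock * price.
Group by category; take MIN of the expression per group.
  Books: ids {8, 17} → MIN(stock * price)=217
  Garden: ids {1, 10, 15, 27, 28, 37, 41} → MIN(stock * price)=234
  Tools: ids {11, 13, 18, 22, 23} → MIN(stock * price)=74

Books | 217 ; Garden | 234 ; Tools | 74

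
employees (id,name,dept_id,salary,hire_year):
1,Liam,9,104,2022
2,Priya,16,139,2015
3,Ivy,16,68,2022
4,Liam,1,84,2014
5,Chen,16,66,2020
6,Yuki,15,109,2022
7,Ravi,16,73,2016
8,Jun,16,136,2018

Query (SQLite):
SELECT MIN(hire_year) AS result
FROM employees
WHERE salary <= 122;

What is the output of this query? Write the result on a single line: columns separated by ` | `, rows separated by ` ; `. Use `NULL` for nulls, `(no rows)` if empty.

Rows where salary <= 122 → hire_year values: [2022, 2022, 2014, 2020, 2022, 2016].
MIN of non-NULL values = 2014.

2014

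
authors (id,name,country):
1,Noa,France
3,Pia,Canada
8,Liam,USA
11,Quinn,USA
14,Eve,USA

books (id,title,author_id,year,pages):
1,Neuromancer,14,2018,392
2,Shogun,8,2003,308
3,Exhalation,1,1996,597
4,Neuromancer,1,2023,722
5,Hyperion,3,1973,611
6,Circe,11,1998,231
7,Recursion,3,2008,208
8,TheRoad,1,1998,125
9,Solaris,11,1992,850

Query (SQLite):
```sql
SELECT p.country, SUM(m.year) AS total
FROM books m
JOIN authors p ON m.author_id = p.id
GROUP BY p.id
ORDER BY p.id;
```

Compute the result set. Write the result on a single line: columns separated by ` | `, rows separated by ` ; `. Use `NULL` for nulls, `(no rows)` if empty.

Join each books row to its authors via author_id.
Group joined rows by authors.id; compute SUM(m.year) per group.
  1: ids {3, 4, 8} → SUM(m.year)=6017
  3: ids {5, 7} → SUM(m.year)=3981
  8: ids {2} → SUM(m.year)=2003
  11: ids {6, 9} → SUM(m.year)=3990
  14: ids {1} → SUM(m.year)=2018

France | 6017 ; Canada | 3981 ; USA | 2003 ; USA | 3990 ; USA | 2018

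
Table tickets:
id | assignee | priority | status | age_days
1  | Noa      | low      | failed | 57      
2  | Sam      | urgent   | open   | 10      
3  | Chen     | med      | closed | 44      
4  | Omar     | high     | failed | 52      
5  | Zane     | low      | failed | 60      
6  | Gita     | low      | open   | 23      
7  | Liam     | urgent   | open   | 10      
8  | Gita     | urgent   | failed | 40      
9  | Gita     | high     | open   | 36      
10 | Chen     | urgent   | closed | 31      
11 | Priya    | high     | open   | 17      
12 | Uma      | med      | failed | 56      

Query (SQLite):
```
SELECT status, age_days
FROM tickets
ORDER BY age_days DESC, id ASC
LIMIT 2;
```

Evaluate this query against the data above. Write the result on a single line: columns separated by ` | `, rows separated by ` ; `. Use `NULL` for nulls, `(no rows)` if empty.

failed | 60 ; failed | 57

Sort by age_days desc, tiebreak id asc: (60, id=5), (57, id=1), (56, id=12), (52, id=4), (44, id=3) …. Take first 2.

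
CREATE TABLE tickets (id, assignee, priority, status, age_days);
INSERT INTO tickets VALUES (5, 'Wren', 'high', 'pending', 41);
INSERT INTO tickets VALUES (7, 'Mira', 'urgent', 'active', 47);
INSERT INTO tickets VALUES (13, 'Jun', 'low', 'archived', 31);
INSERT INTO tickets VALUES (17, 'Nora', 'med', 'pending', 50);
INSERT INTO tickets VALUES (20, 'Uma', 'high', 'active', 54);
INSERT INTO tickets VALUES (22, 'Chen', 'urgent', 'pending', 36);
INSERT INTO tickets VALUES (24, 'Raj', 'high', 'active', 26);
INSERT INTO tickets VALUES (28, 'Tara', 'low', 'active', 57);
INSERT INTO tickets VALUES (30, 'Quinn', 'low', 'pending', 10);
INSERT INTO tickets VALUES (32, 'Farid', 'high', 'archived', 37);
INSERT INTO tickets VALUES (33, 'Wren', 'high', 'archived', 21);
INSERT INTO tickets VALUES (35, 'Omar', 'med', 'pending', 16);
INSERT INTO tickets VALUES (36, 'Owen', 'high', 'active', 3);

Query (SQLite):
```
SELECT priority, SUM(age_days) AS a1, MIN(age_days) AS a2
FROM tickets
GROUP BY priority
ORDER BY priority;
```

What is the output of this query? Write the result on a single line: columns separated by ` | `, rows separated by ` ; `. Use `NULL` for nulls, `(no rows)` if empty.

high | 182 | 3 ; low | 98 | 10 ; med | 66 | 16 ; urgent | 83 | 36

Group tickets by priority.
Per group compute: SUM(age_days), MIN(age_days).
  high: ids {5, 20, 24, 32, 33, 36} → SUM(age_days)=182, MIN(age_days)=3
  low: ids {13, 28, 30} → SUM(age_days)=98, MIN(age_days)=10
  med: ids {17, 35} → SUM(age_days)=66, MIN(age_days)=16
  urgent: ids {7, 22} → SUM(age_days)=83, MIN(age_days)=36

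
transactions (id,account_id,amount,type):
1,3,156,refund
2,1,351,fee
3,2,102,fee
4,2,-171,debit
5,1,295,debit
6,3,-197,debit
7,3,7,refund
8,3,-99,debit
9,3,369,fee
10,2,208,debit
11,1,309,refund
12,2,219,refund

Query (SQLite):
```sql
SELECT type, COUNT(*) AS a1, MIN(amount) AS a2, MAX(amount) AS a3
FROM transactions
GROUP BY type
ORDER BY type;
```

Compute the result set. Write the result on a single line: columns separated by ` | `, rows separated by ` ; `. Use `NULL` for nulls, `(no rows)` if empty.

Group transactions by type.
Per group compute: COUNT(*), MIN(amount), MAX(amount).
  debit: ids {4, 5, 6, 8, 10} → COUNT(*)=5, MIN(amount)=-197, MAX(amount)=295
  fee: ids {2, 3, 9} → COUNT(*)=3, MIN(amount)=102, MAX(amount)=369
  refund: ids {1, 7, 11, 12} → COUNT(*)=4, MIN(amount)=7, MAX(amount)=309

debit | 5 | -197 | 295 ; fee | 3 | 102 | 369 ; refund | 4 | 7 | 309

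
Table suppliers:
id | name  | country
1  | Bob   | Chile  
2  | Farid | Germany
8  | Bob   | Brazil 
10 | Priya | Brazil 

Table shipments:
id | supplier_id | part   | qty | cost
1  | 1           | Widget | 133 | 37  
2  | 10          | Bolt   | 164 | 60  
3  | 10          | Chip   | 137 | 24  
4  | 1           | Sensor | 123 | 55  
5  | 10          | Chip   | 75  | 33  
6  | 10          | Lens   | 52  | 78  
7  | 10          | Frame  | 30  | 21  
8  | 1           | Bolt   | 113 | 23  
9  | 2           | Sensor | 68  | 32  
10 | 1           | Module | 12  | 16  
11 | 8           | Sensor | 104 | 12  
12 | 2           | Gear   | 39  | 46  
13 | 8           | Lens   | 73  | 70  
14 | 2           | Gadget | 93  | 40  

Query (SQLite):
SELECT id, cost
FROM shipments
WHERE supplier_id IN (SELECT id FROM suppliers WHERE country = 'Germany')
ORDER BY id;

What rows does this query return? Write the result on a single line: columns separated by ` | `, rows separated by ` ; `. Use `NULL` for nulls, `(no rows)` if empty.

9 | 32 ; 12 | 46 ; 14 | 40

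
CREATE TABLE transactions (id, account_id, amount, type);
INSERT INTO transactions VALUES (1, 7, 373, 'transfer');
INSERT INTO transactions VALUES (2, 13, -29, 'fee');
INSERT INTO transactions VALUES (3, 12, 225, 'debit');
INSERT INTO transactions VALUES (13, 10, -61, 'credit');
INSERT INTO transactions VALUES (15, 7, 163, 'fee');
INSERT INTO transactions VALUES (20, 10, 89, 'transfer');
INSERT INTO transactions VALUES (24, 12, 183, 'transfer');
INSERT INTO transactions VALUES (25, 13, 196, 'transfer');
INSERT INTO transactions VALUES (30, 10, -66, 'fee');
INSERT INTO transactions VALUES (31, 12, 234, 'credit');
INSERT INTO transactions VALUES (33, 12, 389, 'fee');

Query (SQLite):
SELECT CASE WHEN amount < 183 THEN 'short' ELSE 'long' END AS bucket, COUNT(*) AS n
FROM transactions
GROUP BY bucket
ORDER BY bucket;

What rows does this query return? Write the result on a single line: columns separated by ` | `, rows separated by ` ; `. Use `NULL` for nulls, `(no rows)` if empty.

long | 6 ; short | 5

Bucket rows by amount < 183 → 'short' else 'long'; count each bucket.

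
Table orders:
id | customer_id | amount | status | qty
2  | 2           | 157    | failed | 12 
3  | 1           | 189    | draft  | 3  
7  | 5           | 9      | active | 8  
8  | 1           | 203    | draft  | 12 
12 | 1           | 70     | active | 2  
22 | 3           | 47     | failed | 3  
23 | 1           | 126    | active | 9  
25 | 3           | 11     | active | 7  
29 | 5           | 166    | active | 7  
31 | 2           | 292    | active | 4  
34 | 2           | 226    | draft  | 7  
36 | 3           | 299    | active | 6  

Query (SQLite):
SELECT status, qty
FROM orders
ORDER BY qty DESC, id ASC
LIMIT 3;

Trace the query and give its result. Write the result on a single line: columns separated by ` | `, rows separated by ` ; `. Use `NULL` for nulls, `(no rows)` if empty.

failed | 12 ; draft | 12 ; active | 9

Sort by qty desc, tiebreak id asc: (12, id=2), (12, id=8), (9, id=23), (8, id=7), (7, id=25), (7, id=29) …. Take first 3.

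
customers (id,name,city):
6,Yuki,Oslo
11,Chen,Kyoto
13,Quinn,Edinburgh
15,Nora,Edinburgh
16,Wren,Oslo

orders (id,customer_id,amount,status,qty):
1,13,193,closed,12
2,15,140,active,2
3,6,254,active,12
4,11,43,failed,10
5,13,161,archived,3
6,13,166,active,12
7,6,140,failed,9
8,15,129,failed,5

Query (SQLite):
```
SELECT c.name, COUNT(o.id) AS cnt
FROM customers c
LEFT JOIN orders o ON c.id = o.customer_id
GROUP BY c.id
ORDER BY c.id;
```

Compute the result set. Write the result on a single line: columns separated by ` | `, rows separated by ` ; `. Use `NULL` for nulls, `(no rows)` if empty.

LEFT JOIN keeps every customers row; unmatched ones get NULL for orders columns.
Group by customers.id and compute COUNT(o.id). COUNT(col) of an all-NULL group is 0.
  6: ids {3, 7} → COUNT(o.id)=2
  11: ids {4} → COUNT(o.id)=1
  13: ids {1, 5, 6} → COUNT(o.id)=3
  15: ids {2, 8} → COUNT(o.id)=2
  16: ids {—} → COUNT(o.id)=0

Yuki | 2 ; Chen | 1 ; Quinn | 3 ; Nora | 2 ; Wren | 0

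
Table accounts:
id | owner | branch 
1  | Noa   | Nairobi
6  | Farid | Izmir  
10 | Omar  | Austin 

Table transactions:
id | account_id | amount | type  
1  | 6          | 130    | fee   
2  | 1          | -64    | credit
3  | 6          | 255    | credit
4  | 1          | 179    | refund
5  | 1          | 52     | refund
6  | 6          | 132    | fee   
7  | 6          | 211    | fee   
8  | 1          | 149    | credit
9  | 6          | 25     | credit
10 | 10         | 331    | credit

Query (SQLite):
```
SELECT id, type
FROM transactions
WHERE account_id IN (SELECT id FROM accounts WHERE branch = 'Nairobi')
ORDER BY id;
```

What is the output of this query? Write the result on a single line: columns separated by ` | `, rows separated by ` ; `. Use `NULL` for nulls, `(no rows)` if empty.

Inner query: accounts.id where branch = 'Nairobi'.
Outer: keep transactions rows whose account_id is in that set.
Inner query → {1}

2 | credit ; 4 | refund ; 5 | refund ; 8 | credit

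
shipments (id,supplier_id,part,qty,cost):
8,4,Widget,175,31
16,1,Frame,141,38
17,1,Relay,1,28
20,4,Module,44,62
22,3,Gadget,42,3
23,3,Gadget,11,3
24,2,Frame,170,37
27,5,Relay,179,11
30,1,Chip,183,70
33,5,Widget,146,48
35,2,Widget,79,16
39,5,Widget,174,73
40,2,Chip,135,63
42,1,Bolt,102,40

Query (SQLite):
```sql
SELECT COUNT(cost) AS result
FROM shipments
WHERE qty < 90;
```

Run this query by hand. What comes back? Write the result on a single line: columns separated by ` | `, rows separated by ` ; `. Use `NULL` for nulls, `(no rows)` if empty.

5

Rows where qty < 90 → cost values: [28, 62, 3, 3, 16].
COUNT(cost) counts non-NULL values → 5.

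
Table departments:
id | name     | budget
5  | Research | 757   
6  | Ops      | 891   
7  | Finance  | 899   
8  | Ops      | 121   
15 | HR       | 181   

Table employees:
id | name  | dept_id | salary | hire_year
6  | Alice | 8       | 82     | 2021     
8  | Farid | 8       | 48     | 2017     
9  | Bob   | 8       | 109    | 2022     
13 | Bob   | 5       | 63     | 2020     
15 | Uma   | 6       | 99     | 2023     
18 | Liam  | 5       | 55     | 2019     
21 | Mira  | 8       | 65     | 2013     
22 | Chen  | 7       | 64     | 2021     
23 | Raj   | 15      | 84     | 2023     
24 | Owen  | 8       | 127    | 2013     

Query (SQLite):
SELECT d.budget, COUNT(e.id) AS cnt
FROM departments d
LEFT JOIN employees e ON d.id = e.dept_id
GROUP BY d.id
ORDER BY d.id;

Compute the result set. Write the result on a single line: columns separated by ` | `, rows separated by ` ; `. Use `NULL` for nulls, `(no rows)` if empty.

757 | 2 ; 891 | 1 ; 899 | 1 ; 121 | 5 ; 181 | 1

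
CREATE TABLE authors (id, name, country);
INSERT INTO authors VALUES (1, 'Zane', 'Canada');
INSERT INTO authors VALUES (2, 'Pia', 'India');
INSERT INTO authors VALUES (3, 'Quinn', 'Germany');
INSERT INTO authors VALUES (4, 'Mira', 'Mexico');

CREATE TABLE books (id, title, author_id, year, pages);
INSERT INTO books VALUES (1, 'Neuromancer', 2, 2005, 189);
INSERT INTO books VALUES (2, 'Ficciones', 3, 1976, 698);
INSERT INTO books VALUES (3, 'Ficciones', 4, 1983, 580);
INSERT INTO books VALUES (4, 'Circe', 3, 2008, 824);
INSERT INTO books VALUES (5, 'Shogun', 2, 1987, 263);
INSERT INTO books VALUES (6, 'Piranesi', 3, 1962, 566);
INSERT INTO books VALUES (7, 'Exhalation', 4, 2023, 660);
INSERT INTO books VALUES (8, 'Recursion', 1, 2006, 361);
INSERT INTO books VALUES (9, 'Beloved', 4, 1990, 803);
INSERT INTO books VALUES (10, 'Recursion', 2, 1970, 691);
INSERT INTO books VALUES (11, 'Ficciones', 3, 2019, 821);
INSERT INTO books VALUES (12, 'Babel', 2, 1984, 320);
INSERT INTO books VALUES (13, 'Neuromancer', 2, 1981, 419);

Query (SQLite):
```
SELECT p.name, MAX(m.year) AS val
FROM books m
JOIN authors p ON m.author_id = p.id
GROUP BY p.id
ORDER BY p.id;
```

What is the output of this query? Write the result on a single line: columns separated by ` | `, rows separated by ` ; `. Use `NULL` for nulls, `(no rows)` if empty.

Zane | 2006 ; Pia | 2005 ; Quinn | 2019 ; Mira | 2023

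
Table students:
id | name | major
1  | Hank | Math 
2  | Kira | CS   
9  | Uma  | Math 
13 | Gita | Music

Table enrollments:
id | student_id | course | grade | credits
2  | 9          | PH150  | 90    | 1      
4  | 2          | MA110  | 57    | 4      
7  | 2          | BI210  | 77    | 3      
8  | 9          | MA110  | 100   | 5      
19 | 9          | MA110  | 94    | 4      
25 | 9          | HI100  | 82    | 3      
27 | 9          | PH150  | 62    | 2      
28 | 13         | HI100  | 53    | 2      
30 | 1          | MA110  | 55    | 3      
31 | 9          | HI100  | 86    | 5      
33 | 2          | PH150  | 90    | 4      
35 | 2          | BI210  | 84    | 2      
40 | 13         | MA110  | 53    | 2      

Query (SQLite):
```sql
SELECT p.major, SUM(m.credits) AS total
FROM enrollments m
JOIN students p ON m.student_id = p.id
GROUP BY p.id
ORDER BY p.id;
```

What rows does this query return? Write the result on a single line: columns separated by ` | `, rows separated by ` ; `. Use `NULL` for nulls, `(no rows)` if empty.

Math | 3 ; CS | 13 ; Math | 20 ; Music | 4

Join each enrollments row to its students via student_id.
Group joined rows by students.id; compute SUM(m.credits) per group.
  1: ids {30} → SUM(m.credits)=3
  2: ids {4, 7, 33, 35} → SUM(m.credits)=13
  9: ids {2, 8, 19, 25, 27, 31} → SUM(m.credits)=20
  13: ids {28, 40} → SUM(m.credits)=4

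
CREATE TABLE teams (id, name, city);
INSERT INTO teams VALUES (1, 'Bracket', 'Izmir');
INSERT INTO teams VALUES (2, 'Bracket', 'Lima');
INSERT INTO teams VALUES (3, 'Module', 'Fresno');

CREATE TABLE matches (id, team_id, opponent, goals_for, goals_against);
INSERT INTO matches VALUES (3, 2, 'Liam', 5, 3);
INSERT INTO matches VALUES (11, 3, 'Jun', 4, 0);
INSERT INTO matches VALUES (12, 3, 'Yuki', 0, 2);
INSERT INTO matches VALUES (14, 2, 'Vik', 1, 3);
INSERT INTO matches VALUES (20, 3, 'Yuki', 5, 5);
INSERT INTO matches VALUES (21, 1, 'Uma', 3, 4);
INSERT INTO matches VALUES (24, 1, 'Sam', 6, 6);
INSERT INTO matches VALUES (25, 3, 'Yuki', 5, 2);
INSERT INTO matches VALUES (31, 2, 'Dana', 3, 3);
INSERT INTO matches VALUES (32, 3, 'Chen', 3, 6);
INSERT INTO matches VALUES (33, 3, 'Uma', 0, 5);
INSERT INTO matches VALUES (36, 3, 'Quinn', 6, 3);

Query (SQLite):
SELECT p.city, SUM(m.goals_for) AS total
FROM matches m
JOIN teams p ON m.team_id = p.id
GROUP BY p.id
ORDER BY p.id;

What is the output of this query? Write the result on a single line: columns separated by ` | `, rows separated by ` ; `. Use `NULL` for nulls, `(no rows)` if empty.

Izmir | 9 ; Lima | 9 ; Fresno | 23

Join each matches row to its teams via team_id.
Group joined rows by teams.id; compute SUM(m.goals_for) per group.
  1: ids {21, 24} → SUM(m.goals_for)=9
  2: ids {3, 14, 31} → SUM(m.goals_for)=9
  3: ids {11, 12, 20, 25, 32, 33, 36} → SUM(m.goals_for)=23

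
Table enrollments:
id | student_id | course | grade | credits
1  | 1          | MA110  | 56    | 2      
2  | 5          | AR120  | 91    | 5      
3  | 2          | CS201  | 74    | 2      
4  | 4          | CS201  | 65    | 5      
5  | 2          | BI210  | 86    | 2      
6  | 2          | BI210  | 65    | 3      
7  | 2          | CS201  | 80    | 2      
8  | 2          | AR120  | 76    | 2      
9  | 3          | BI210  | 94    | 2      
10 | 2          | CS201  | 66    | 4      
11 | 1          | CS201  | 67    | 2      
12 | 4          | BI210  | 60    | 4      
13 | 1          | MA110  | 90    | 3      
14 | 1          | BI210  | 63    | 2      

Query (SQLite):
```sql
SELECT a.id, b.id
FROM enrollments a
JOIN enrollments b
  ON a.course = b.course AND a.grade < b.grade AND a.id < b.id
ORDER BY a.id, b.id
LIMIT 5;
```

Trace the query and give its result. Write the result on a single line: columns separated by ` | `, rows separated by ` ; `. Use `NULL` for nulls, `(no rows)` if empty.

1 | 13 ; 3 | 7 ; 4 | 7 ; 4 | 10 ; 4 | 11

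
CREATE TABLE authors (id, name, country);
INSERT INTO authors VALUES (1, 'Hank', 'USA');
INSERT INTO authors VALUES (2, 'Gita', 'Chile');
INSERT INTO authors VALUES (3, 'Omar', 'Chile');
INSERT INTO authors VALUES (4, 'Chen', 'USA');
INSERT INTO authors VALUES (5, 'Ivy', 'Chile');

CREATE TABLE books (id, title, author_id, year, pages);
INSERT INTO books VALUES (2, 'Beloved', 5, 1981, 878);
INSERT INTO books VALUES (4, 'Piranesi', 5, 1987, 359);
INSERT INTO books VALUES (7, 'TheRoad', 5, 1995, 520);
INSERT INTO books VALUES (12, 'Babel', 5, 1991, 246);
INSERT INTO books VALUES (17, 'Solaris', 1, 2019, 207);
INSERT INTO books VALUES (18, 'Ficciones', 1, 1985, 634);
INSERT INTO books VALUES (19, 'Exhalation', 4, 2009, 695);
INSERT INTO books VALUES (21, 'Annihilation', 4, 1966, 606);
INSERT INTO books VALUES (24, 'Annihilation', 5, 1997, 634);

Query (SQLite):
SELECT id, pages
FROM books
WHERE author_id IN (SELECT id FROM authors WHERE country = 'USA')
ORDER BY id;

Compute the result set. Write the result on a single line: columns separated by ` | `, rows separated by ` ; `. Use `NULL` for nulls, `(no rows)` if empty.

17 | 207 ; 18 | 634 ; 19 | 695 ; 21 | 606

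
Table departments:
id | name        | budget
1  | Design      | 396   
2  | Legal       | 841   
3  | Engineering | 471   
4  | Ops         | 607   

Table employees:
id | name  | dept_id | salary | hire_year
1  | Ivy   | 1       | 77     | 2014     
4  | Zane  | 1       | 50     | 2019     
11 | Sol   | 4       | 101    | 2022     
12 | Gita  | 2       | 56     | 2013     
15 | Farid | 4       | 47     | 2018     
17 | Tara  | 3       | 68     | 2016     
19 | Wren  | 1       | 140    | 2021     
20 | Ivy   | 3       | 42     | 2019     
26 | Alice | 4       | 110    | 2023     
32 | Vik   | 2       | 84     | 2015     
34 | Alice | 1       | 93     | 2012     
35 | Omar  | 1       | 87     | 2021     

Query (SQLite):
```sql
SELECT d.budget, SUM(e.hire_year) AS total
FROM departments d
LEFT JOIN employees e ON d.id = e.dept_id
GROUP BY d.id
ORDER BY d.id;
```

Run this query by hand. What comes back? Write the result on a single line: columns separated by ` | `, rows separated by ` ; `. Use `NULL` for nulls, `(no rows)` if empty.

LEFT JOIN keeps every departments row; unmatched ones get NULL for employees columns.
Group by departments.id and compute SUM(e.hire_year). SUM over an all-NULL group is NULL.
  1: ids {1, 4, 19, 34, 35} → SUM(e.hire_year)=10087
  2: ids {12, 32} → SUM(e.hire_year)=4028
  3: ids {17, 20} → SUM(e.hire_year)=4035
  4: ids {11, 15, 26} → SUM(e.hire_year)=6063

396 | 10087 ; 841 | 4028 ; 471 | 4035 ; 607 | 6063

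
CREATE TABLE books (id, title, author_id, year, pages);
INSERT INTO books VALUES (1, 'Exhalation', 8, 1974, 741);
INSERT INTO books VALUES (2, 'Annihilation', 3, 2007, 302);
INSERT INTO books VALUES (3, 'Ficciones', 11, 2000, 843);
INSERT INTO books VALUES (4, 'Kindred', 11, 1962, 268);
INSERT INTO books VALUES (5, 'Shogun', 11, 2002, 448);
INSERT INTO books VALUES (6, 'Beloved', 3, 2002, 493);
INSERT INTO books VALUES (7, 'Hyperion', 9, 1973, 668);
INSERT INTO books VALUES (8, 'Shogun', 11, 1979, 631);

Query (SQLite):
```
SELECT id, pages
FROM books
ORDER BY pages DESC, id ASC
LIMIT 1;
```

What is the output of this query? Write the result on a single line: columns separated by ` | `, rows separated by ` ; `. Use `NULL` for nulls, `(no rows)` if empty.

Sort by pages desc, tiebreak id asc: (843, id=3), (741, id=1), (668, id=7), (631, id=8) …. Take first 1.

3 | 843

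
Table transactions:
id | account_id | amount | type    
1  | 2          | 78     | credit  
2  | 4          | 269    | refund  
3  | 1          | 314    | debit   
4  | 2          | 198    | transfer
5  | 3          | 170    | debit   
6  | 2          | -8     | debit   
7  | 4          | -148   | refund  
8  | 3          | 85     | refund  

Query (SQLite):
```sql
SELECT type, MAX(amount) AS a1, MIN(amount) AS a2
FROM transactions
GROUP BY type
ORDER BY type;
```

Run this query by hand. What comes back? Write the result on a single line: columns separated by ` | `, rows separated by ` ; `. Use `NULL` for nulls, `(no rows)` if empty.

Group transactions by type.
Per group compute: MAX(amount), MIN(amount).
  credit: ids {1} → MAX(amount)=78, MIN(amount)=78
  debit: ids {3, 5, 6} → MAX(amount)=314, MIN(amount)=-8
  refund: ids {2, 7, 8} → MAX(amount)=269, MIN(amount)=-148
  transfer: ids {4} → MAX(amount)=198, MIN(amount)=198

credit | 78 | 78 ; debit | 314 | -8 ; refund | 269 | -148 ; transfer | 198 | 198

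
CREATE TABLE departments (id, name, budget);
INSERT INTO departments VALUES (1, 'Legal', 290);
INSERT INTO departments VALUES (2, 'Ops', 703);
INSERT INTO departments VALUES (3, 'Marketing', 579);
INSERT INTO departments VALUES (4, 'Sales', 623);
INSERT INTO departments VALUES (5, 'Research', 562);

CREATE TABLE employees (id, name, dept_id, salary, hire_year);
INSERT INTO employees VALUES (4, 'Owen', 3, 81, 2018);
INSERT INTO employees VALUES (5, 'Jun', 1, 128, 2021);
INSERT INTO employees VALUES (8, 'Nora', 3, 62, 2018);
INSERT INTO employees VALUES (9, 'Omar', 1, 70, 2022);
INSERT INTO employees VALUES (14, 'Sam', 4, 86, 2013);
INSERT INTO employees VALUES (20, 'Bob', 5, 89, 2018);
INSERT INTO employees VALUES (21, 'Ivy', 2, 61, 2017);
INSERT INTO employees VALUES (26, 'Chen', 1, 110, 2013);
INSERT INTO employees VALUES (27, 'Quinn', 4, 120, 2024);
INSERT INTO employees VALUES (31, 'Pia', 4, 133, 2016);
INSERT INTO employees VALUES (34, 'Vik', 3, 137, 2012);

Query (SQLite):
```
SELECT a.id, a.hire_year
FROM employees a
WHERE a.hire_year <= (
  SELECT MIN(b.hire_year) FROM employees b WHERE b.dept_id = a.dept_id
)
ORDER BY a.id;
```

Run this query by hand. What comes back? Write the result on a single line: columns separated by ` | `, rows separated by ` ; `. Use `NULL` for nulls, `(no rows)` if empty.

For each employees row a, compute MIN(hire_year) over rows sharing a.dept_id.
Keep row a if a.hire_year <= that per-group MIN.
  dept_id=1: MIN(hire_year) = 2013
  dept_id=2: MIN(hire_year) = 2017
  dept_id=3: MIN(hire_year) = 2012
  dept_id=4: MIN(hire_year) = 2013
  dept_id=5: MIN(hire_year) = 2018

14 | 2013 ; 20 | 2018 ; 21 | 2017 ; 26 | 2013 ; 34 | 2012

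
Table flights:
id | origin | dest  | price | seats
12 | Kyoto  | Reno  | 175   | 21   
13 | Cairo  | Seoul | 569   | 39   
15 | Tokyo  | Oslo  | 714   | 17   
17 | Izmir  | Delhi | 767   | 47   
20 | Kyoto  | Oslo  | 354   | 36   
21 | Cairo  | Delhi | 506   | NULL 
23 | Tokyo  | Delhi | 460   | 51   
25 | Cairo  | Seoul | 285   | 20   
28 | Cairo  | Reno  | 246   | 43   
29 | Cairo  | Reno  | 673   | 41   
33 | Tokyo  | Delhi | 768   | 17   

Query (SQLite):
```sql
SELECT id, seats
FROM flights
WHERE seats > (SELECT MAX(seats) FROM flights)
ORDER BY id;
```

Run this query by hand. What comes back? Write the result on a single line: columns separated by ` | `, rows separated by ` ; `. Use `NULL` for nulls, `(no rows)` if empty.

Scalar subquery: MAX(seats) over all flights rows = 51.
Keep rows where seats > that value.

(no rows)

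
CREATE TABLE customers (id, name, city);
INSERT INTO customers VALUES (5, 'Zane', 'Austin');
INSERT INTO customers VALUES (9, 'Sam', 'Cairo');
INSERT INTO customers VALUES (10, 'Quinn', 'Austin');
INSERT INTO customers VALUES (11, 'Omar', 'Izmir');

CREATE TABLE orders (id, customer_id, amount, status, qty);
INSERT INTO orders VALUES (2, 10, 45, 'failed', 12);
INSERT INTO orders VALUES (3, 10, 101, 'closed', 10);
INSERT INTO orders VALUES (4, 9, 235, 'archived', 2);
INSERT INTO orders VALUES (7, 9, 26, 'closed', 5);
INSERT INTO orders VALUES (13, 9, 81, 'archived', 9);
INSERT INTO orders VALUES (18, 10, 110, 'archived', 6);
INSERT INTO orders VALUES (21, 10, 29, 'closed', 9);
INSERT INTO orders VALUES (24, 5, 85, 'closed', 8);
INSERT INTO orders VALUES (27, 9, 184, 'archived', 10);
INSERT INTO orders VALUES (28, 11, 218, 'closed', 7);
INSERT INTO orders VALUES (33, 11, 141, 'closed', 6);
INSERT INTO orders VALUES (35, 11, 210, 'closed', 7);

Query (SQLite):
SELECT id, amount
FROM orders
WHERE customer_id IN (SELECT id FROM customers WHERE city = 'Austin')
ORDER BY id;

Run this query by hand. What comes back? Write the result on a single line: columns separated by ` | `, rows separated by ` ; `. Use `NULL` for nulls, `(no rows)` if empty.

2 | 45 ; 3 | 101 ; 18 | 110 ; 21 | 29 ; 24 | 85

Inner query: customers.id where city = 'Austin'.
Outer: keep orders rows whose customer_id is in that set.
Inner query → {5, 10}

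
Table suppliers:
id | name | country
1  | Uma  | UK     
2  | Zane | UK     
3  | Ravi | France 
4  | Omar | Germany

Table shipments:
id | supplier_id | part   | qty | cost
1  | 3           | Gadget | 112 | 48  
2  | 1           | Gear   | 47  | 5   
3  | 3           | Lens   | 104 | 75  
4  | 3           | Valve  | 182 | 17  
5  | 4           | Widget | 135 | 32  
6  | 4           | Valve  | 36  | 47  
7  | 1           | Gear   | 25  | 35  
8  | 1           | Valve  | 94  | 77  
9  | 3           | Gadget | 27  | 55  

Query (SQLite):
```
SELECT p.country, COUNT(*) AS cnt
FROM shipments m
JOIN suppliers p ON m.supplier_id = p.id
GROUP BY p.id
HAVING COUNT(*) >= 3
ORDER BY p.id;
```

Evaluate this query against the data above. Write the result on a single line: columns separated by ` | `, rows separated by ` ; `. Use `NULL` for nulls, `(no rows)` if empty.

UK | 3 ; France | 4

Join each shipments row to its suppliers via supplier_id.
Group joined rows by suppliers.id; compute COUNT(*) per group.
HAVING: keep groups with count ≥ 3.
  1: ids {2, 7, 8} → COUNT(*)=3
  3: ids {1, 3, 4, 9} → COUNT(*)=4
  4: ids {5, 6} → COUNT(*)=2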